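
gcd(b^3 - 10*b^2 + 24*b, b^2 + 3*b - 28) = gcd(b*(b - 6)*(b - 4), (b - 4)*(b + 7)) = b - 4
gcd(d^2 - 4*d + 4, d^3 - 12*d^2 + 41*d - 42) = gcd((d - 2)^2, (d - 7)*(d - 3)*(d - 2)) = d - 2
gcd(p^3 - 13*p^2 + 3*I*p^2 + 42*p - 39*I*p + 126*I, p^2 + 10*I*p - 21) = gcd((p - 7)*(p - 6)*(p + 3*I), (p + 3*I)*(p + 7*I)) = p + 3*I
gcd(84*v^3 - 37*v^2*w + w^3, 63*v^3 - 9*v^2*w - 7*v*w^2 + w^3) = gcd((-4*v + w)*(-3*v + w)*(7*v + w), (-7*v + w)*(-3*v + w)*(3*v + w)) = 3*v - w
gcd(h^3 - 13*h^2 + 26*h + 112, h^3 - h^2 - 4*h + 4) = h + 2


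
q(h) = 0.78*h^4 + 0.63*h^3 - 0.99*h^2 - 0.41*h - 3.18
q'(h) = 3.12*h^3 + 1.89*h^2 - 1.98*h - 0.41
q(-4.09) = 157.10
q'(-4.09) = -174.16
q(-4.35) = 207.30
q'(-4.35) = -212.85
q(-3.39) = 65.30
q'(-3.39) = -93.53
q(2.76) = 46.65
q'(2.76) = 74.12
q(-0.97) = -3.60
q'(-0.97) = 0.44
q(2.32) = 21.00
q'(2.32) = 44.13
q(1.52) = 0.29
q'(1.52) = 11.90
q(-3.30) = 57.25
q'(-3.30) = -85.42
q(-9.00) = 4578.63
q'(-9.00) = -2103.98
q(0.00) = -3.18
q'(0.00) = -0.41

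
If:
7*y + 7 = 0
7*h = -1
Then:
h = -1/7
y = -1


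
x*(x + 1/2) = x^2 + x/2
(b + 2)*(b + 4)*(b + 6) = b^3 + 12*b^2 + 44*b + 48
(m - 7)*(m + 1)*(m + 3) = m^3 - 3*m^2 - 25*m - 21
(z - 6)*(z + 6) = z^2 - 36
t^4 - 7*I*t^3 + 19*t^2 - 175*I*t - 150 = (t - 6*I)*(t - 5*I)*(t - I)*(t + 5*I)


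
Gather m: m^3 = m^3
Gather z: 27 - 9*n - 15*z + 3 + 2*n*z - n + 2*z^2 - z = -10*n + 2*z^2 + z*(2*n - 16) + 30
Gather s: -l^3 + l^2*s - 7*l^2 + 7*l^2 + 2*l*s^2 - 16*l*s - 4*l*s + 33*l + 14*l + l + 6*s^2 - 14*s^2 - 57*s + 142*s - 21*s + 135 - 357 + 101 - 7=-l^3 + 48*l + s^2*(2*l - 8) + s*(l^2 - 20*l + 64) - 128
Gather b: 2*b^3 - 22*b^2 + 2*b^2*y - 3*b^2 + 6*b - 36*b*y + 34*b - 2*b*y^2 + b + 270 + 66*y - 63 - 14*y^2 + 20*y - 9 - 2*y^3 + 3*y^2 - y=2*b^3 + b^2*(2*y - 25) + b*(-2*y^2 - 36*y + 41) - 2*y^3 - 11*y^2 + 85*y + 198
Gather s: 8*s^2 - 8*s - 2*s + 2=8*s^2 - 10*s + 2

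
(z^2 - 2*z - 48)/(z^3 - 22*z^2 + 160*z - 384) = (z + 6)/(z^2 - 14*z + 48)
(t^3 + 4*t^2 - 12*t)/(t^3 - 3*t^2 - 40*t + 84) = t/(t - 7)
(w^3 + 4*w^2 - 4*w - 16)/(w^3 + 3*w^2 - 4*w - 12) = (w + 4)/(w + 3)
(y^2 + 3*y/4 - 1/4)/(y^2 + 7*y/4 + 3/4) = (4*y - 1)/(4*y + 3)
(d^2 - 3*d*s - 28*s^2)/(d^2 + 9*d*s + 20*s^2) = (d - 7*s)/(d + 5*s)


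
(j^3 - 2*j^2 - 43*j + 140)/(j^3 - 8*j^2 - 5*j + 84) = (j^2 + 2*j - 35)/(j^2 - 4*j - 21)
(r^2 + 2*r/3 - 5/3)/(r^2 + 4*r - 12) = (3*r^2 + 2*r - 5)/(3*(r^2 + 4*r - 12))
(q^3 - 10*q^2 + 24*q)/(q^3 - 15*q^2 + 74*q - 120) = q/(q - 5)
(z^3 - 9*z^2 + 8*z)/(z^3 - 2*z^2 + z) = (z - 8)/(z - 1)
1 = 1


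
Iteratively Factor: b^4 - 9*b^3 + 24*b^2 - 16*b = (b - 4)*(b^3 - 5*b^2 + 4*b) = (b - 4)*(b - 1)*(b^2 - 4*b) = b*(b - 4)*(b - 1)*(b - 4)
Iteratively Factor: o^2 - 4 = (o - 2)*(o + 2)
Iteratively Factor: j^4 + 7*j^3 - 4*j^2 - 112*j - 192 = (j - 4)*(j^3 + 11*j^2 + 40*j + 48) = (j - 4)*(j + 4)*(j^2 + 7*j + 12) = (j - 4)*(j + 3)*(j + 4)*(j + 4)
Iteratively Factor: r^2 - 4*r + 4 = (r - 2)*(r - 2)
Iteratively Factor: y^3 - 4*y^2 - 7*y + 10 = (y + 2)*(y^2 - 6*y + 5) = (y - 5)*(y + 2)*(y - 1)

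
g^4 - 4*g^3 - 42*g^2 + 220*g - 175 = (g - 5)^2*(g - 1)*(g + 7)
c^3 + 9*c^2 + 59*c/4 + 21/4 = (c + 1/2)*(c + 3/2)*(c + 7)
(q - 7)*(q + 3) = q^2 - 4*q - 21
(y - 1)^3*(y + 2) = y^4 - y^3 - 3*y^2 + 5*y - 2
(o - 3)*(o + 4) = o^2 + o - 12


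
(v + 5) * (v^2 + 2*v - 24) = v^3 + 7*v^2 - 14*v - 120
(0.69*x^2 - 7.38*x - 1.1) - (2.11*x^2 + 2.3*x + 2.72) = -1.42*x^2 - 9.68*x - 3.82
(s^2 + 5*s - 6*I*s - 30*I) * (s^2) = s^4 + 5*s^3 - 6*I*s^3 - 30*I*s^2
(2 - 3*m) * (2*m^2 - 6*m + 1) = -6*m^3 + 22*m^2 - 15*m + 2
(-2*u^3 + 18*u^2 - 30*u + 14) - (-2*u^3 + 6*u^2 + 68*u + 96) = 12*u^2 - 98*u - 82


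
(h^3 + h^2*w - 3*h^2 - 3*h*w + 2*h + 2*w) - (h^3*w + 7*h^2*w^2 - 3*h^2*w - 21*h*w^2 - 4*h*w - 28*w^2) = -h^3*w + h^3 - 7*h^2*w^2 + 4*h^2*w - 3*h^2 + 21*h*w^2 + h*w + 2*h + 28*w^2 + 2*w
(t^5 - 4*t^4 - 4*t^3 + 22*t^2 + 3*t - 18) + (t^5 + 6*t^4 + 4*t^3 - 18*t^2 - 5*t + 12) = 2*t^5 + 2*t^4 + 4*t^2 - 2*t - 6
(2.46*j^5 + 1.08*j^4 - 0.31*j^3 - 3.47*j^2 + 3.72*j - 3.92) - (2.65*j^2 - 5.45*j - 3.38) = 2.46*j^5 + 1.08*j^4 - 0.31*j^3 - 6.12*j^2 + 9.17*j - 0.54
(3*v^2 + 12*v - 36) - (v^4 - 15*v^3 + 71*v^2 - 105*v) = -v^4 + 15*v^3 - 68*v^2 + 117*v - 36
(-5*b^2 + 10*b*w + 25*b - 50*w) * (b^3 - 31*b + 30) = -5*b^5 + 10*b^4*w + 25*b^4 - 50*b^3*w + 155*b^3 - 310*b^2*w - 925*b^2 + 1850*b*w + 750*b - 1500*w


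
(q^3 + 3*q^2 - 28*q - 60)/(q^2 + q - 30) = q + 2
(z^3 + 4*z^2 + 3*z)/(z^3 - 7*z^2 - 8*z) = (z + 3)/(z - 8)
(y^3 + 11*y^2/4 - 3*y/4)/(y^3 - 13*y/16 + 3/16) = 4*y*(y + 3)/(4*y^2 + y - 3)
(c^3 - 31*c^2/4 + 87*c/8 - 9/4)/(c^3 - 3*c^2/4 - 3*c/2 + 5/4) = (8*c^3 - 62*c^2 + 87*c - 18)/(2*(4*c^3 - 3*c^2 - 6*c + 5))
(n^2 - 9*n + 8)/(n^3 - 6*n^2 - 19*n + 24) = 1/(n + 3)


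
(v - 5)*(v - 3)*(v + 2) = v^3 - 6*v^2 - v + 30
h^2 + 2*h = h*(h + 2)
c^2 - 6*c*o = c*(c - 6*o)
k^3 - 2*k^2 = k^2*(k - 2)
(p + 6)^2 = p^2 + 12*p + 36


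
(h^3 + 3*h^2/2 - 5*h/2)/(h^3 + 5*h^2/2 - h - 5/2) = h/(h + 1)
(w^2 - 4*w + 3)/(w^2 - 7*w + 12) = (w - 1)/(w - 4)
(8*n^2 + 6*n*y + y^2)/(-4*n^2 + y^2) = (4*n + y)/(-2*n + y)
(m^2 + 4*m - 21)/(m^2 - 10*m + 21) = (m + 7)/(m - 7)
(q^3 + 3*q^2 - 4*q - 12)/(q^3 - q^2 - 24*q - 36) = (q - 2)/(q - 6)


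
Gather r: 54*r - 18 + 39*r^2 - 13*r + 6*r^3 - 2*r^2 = 6*r^3 + 37*r^2 + 41*r - 18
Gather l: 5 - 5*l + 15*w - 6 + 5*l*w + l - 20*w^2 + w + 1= l*(5*w - 4) - 20*w^2 + 16*w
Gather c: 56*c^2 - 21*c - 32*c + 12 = 56*c^2 - 53*c + 12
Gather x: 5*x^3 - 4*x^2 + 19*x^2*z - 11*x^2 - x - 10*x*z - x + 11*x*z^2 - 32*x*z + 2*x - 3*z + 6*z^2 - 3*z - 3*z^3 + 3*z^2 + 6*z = 5*x^3 + x^2*(19*z - 15) + x*(11*z^2 - 42*z) - 3*z^3 + 9*z^2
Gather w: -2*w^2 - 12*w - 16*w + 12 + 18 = -2*w^2 - 28*w + 30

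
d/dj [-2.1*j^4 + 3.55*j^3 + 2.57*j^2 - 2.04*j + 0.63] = -8.4*j^3 + 10.65*j^2 + 5.14*j - 2.04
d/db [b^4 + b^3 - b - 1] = 4*b^3 + 3*b^2 - 1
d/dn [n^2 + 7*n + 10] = 2*n + 7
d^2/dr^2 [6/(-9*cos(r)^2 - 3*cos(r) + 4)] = 18*(108*sin(r)^4 - 105*sin(r)^2 - 119*cos(r)/4 + 27*cos(3*r)/4 - 33)/(-9*sin(r)^2 + 3*cos(r) + 5)^3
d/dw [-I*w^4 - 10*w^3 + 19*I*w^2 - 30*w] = -4*I*w^3 - 30*w^2 + 38*I*w - 30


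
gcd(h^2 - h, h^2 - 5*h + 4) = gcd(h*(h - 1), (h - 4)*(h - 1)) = h - 1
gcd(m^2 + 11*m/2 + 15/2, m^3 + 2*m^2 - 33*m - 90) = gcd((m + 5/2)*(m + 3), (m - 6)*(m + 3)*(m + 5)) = m + 3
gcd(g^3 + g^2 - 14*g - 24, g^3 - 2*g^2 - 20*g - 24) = g + 2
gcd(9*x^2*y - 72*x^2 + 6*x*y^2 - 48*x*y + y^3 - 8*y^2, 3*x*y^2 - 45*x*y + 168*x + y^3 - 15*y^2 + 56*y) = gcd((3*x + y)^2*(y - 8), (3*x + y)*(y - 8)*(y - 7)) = 3*x*y - 24*x + y^2 - 8*y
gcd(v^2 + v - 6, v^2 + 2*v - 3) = v + 3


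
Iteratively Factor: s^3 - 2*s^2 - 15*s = (s - 5)*(s^2 + 3*s) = s*(s - 5)*(s + 3)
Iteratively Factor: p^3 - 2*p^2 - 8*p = (p)*(p^2 - 2*p - 8) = p*(p + 2)*(p - 4)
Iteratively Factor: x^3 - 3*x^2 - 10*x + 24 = (x + 3)*(x^2 - 6*x + 8) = (x - 4)*(x + 3)*(x - 2)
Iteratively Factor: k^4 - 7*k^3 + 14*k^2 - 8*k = (k - 1)*(k^3 - 6*k^2 + 8*k) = (k - 4)*(k - 1)*(k^2 - 2*k) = k*(k - 4)*(k - 1)*(k - 2)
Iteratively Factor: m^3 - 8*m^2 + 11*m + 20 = (m - 5)*(m^2 - 3*m - 4) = (m - 5)*(m - 4)*(m + 1)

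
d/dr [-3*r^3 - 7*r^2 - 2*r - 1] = -9*r^2 - 14*r - 2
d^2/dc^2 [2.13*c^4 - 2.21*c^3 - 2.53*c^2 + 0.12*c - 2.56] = 25.56*c^2 - 13.26*c - 5.06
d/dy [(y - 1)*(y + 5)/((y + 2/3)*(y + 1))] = 3*(-7*y^2 + 34*y + 33)/(9*y^4 + 30*y^3 + 37*y^2 + 20*y + 4)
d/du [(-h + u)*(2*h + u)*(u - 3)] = -2*h^2 + 2*h*u - 3*h + 3*u^2 - 6*u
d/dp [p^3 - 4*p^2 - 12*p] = 3*p^2 - 8*p - 12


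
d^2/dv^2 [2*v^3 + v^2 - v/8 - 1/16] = 12*v + 2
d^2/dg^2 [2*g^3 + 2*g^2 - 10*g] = 12*g + 4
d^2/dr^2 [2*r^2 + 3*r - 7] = 4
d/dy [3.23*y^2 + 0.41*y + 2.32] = 6.46*y + 0.41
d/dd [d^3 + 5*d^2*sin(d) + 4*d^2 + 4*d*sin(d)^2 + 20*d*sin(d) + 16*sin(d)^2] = 5*d^2*cos(d) + 3*d^2 + 10*d*sin(d) + 4*d*sin(2*d) + 20*d*cos(d) + 8*d + 4*sin(d)^2 + 20*sin(d) + 16*sin(2*d)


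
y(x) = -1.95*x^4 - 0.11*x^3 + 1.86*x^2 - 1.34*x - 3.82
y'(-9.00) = 5624.65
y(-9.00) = -12554.86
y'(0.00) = -1.34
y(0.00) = -3.82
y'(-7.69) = 3497.64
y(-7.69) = -6652.80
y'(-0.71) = -1.36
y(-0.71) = -2.39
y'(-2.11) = 62.61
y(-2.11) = -30.33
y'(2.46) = -110.30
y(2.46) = -68.91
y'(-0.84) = -0.07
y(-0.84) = -2.29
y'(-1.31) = 10.76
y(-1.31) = -4.37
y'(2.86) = -175.87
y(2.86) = -125.48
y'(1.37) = -16.92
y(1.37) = -9.32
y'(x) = -7.8*x^3 - 0.33*x^2 + 3.72*x - 1.34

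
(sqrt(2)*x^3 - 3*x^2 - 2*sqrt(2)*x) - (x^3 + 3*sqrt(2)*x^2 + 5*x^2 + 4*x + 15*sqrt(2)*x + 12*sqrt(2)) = -x^3 + sqrt(2)*x^3 - 8*x^2 - 3*sqrt(2)*x^2 - 17*sqrt(2)*x - 4*x - 12*sqrt(2)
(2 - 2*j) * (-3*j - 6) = 6*j^2 + 6*j - 12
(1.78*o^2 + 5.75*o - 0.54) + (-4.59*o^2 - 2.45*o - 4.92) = -2.81*o^2 + 3.3*o - 5.46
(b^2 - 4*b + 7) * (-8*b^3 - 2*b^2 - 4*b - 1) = -8*b^5 + 30*b^4 - 52*b^3 + b^2 - 24*b - 7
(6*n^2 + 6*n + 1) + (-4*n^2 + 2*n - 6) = 2*n^2 + 8*n - 5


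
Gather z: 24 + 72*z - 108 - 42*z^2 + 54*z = -42*z^2 + 126*z - 84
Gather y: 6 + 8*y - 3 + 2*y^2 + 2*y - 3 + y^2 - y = 3*y^2 + 9*y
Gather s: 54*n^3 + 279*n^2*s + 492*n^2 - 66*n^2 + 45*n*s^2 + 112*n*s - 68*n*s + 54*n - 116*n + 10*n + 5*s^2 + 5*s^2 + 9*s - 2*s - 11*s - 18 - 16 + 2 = 54*n^3 + 426*n^2 - 52*n + s^2*(45*n + 10) + s*(279*n^2 + 44*n - 4) - 32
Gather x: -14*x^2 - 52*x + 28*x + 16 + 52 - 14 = -14*x^2 - 24*x + 54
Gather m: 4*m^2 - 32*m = 4*m^2 - 32*m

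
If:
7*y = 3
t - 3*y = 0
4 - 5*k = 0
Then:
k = 4/5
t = 9/7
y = 3/7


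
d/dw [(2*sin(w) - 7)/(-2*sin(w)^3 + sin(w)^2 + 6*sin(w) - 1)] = 2*(10*sin(w) - sin(3*w) + 11*cos(2*w) + 9)*cos(w)/(2*sin(w)^3 - sin(w)^2 - 6*sin(w) + 1)^2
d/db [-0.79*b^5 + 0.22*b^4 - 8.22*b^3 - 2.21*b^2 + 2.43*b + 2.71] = -3.95*b^4 + 0.88*b^3 - 24.66*b^2 - 4.42*b + 2.43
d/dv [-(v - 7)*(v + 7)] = -2*v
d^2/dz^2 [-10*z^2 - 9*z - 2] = -20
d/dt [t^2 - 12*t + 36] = 2*t - 12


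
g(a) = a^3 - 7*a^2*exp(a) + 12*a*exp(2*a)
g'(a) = -7*a^2*exp(a) + 3*a^2 + 24*a*exp(2*a) - 14*a*exp(a) + 12*exp(2*a)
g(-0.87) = -4.71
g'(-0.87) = 3.60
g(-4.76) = -109.21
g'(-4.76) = 67.18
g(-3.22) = -36.35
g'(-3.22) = 29.90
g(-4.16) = -73.89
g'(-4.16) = 50.91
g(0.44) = 10.71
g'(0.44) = 43.30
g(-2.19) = -14.59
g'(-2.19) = 13.55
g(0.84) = 43.24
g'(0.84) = 135.99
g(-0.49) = -3.35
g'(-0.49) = 3.98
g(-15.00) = -3375.00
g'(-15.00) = 675.00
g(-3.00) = -30.23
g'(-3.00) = 25.81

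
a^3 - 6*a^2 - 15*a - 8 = (a - 8)*(a + 1)^2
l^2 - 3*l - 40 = (l - 8)*(l + 5)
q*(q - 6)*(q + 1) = q^3 - 5*q^2 - 6*q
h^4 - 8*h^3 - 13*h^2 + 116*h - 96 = (h - 8)*(h - 3)*(h - 1)*(h + 4)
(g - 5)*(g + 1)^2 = g^3 - 3*g^2 - 9*g - 5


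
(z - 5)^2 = z^2 - 10*z + 25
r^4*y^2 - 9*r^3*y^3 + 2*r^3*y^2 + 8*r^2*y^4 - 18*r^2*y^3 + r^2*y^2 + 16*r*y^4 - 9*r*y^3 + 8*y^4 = (r - 8*y)*(r - y)*(r*y + y)^2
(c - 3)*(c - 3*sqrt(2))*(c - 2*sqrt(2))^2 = c^4 - 7*sqrt(2)*c^3 - 3*c^3 + 21*sqrt(2)*c^2 + 32*c^2 - 96*c - 24*sqrt(2)*c + 72*sqrt(2)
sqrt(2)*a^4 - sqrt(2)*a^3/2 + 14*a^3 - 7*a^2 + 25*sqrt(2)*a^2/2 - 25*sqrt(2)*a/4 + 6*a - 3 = (a - 1/2)*(a + sqrt(2)/2)*(a + 6*sqrt(2))*(sqrt(2)*a + 1)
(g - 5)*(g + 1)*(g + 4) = g^3 - 21*g - 20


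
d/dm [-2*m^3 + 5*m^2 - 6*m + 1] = -6*m^2 + 10*m - 6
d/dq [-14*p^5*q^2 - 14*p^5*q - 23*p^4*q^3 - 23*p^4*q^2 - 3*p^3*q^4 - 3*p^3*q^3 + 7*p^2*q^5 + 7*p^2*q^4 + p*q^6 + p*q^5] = p*(-28*p^4*q - 14*p^4 - 69*p^3*q^2 - 46*p^3*q - 12*p^2*q^3 - 9*p^2*q^2 + 35*p*q^4 + 28*p*q^3 + 6*q^5 + 5*q^4)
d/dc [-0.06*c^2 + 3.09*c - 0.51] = 3.09 - 0.12*c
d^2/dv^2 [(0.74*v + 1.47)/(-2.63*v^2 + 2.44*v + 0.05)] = ((0.74*v + 1.47)*(5.26*v - 2.44)*(10.52*v - 4.88) + (11.6772*v + 4.121)*(-2.63*v^2 + 2.44*v + 0.05))/(-2.63*v^2 + 2.44*v + 0.05)^3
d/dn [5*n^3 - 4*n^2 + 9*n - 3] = 15*n^2 - 8*n + 9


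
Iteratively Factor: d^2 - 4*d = (d - 4)*(d)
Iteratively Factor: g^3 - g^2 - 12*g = (g + 3)*(g^2 - 4*g) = g*(g + 3)*(g - 4)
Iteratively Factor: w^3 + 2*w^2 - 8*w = (w + 4)*(w^2 - 2*w) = (w - 2)*(w + 4)*(w)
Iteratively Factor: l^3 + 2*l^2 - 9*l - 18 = (l + 3)*(l^2 - l - 6) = (l - 3)*(l + 3)*(l + 2)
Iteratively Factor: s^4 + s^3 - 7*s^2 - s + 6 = (s + 3)*(s^3 - 2*s^2 - s + 2) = (s + 1)*(s + 3)*(s^2 - 3*s + 2) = (s - 2)*(s + 1)*(s + 3)*(s - 1)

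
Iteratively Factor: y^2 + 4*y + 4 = (y + 2)*(y + 2)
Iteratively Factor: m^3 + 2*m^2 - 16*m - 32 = (m - 4)*(m^2 + 6*m + 8) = (m - 4)*(m + 2)*(m + 4)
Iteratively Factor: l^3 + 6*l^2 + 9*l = (l + 3)*(l^2 + 3*l) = l*(l + 3)*(l + 3)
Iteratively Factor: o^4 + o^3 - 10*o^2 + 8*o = (o - 1)*(o^3 + 2*o^2 - 8*o) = (o - 2)*(o - 1)*(o^2 + 4*o) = o*(o - 2)*(o - 1)*(o + 4)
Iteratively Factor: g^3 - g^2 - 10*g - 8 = (g + 1)*(g^2 - 2*g - 8) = (g + 1)*(g + 2)*(g - 4)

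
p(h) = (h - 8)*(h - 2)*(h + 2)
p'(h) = (h - 8)*(h - 2) + (h - 8)*(h + 2) + (h - 2)*(h + 2)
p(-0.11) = 32.34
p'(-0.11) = -2.20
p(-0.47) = 32.01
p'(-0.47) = 4.18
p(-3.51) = -95.76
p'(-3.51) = 89.12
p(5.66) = -65.60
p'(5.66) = 1.55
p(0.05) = 31.78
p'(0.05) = -4.79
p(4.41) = -55.46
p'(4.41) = -16.22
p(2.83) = -20.73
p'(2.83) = -25.25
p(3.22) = -30.44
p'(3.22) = -24.41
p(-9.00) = -1309.00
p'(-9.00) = 383.00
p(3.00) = -25.00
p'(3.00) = -25.00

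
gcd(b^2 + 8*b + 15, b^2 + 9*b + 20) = b + 5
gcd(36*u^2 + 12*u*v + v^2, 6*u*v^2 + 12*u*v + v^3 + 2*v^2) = 6*u + v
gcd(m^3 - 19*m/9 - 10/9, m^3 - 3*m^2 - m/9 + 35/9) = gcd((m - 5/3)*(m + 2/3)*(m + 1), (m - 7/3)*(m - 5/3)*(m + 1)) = m^2 - 2*m/3 - 5/3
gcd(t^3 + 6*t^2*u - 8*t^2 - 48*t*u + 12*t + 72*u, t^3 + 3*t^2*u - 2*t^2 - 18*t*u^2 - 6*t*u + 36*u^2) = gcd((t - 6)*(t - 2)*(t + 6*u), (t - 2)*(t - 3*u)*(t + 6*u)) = t^2 + 6*t*u - 2*t - 12*u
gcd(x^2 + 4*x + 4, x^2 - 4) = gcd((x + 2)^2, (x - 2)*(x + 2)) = x + 2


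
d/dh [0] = 0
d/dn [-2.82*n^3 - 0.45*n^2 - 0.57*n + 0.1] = -8.46*n^2 - 0.9*n - 0.57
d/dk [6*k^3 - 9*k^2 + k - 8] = 18*k^2 - 18*k + 1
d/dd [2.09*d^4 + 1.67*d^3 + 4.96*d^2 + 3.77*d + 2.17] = 8.36*d^3 + 5.01*d^2 + 9.92*d + 3.77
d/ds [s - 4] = 1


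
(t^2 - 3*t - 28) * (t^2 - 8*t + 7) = t^4 - 11*t^3 + 3*t^2 + 203*t - 196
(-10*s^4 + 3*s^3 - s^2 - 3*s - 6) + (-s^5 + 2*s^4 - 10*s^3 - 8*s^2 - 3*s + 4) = -s^5 - 8*s^4 - 7*s^3 - 9*s^2 - 6*s - 2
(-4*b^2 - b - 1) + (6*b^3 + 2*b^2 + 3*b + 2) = 6*b^3 - 2*b^2 + 2*b + 1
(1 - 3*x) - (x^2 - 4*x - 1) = -x^2 + x + 2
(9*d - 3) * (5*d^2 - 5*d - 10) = 45*d^3 - 60*d^2 - 75*d + 30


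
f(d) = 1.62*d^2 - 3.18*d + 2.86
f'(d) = 3.24*d - 3.18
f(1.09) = 1.32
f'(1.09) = 0.35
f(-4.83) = 56.01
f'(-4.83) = -18.83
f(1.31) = 1.47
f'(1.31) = 1.06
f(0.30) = 2.05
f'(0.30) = -2.21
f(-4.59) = 51.59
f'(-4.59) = -18.05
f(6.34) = 47.82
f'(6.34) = 17.36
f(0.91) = 1.31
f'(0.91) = -0.23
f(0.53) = 1.63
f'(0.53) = -1.46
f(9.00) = 105.46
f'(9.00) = 25.98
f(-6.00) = 80.26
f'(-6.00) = -22.62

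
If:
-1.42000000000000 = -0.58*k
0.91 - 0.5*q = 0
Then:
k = 2.45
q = 1.82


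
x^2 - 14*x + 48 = (x - 8)*(x - 6)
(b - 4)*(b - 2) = b^2 - 6*b + 8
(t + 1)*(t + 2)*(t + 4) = t^3 + 7*t^2 + 14*t + 8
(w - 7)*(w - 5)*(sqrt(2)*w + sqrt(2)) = sqrt(2)*w^3 - 11*sqrt(2)*w^2 + 23*sqrt(2)*w + 35*sqrt(2)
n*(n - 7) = n^2 - 7*n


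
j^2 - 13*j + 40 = (j - 8)*(j - 5)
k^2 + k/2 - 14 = (k - 7/2)*(k + 4)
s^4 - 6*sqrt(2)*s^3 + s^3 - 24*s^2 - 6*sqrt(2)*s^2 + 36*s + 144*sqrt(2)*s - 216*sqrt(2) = (s - 3)*(s - 2)*(s + 6)*(s - 6*sqrt(2))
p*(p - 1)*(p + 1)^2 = p^4 + p^3 - p^2 - p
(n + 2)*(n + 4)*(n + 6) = n^3 + 12*n^2 + 44*n + 48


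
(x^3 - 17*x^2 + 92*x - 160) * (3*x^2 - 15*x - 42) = 3*x^5 - 66*x^4 + 489*x^3 - 1146*x^2 - 1464*x + 6720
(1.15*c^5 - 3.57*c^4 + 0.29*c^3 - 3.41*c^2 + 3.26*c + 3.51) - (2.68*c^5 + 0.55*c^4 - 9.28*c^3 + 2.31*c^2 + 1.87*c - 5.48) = -1.53*c^5 - 4.12*c^4 + 9.57*c^3 - 5.72*c^2 + 1.39*c + 8.99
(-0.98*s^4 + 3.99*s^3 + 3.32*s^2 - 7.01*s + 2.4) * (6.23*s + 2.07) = -6.1054*s^5 + 22.8291*s^4 + 28.9429*s^3 - 36.7999*s^2 + 0.441300000000002*s + 4.968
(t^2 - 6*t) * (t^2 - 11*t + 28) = t^4 - 17*t^3 + 94*t^2 - 168*t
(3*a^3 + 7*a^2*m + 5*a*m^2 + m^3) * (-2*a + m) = -6*a^4 - 11*a^3*m - 3*a^2*m^2 + 3*a*m^3 + m^4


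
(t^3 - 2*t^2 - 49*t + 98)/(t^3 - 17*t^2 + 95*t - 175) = (t^2 + 5*t - 14)/(t^2 - 10*t + 25)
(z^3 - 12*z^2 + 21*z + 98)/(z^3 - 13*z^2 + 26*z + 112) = (z - 7)/(z - 8)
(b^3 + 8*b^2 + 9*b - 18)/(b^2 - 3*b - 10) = (-b^3 - 8*b^2 - 9*b + 18)/(-b^2 + 3*b + 10)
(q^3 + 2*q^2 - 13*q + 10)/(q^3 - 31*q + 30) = (q^2 + 3*q - 10)/(q^2 + q - 30)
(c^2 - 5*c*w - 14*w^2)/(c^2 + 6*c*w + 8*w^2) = (c - 7*w)/(c + 4*w)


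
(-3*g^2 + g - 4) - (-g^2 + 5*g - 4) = -2*g^2 - 4*g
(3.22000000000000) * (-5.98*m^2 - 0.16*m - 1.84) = -19.2556*m^2 - 0.5152*m - 5.9248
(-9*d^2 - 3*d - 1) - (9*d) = -9*d^2 - 12*d - 1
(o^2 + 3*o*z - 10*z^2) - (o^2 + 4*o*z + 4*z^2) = -o*z - 14*z^2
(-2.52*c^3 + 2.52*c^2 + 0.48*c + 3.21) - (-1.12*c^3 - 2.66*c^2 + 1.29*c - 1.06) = -1.4*c^3 + 5.18*c^2 - 0.81*c + 4.27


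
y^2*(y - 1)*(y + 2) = y^4 + y^3 - 2*y^2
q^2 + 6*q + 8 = (q + 2)*(q + 4)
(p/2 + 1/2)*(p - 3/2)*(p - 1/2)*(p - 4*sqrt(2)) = p^4/2 - 2*sqrt(2)*p^3 - p^3/2 - 5*p^2/8 + 2*sqrt(2)*p^2 + 3*p/8 + 5*sqrt(2)*p/2 - 3*sqrt(2)/2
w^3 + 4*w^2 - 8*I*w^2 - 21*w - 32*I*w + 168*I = (w - 3)*(w + 7)*(w - 8*I)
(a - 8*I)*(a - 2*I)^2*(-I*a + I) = -I*a^4 - 12*a^3 + I*a^3 + 12*a^2 + 36*I*a^2 + 32*a - 36*I*a - 32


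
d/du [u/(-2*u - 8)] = -2/(u^2 + 8*u + 16)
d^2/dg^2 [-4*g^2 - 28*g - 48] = -8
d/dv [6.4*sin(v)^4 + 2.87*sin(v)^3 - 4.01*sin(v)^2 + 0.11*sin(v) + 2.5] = (25.6*sin(v)^3 + 8.61*sin(v)^2 - 8.02*sin(v) + 0.11)*cos(v)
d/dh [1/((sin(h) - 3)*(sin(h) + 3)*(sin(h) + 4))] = (-3*sin(h)^2 - 8*sin(h) + 9)*cos(h)/((sin(h) - 3)^2*(sin(h) + 3)^2*(sin(h) + 4)^2)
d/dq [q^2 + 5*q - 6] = 2*q + 5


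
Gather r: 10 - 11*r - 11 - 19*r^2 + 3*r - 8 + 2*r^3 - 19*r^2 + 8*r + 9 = 2*r^3 - 38*r^2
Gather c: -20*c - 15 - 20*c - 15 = -40*c - 30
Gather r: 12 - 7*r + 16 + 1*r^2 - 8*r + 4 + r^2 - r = 2*r^2 - 16*r + 32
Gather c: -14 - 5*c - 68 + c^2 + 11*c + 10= c^2 + 6*c - 72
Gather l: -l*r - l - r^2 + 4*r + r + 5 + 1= l*(-r - 1) - r^2 + 5*r + 6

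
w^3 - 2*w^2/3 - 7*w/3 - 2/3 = (w - 2)*(w + 1/3)*(w + 1)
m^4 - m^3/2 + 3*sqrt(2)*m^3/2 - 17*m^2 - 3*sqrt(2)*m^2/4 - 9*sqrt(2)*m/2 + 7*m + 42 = (m - 2)*(m + 3/2)*(m - 2*sqrt(2))*(m + 7*sqrt(2)/2)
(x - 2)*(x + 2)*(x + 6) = x^3 + 6*x^2 - 4*x - 24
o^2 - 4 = (o - 2)*(o + 2)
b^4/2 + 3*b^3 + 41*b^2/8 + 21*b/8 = b*(b/2 + 1/2)*(b + 3/2)*(b + 7/2)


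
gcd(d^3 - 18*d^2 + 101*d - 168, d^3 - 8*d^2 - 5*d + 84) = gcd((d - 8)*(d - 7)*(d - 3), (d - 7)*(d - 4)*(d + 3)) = d - 7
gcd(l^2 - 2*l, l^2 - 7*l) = l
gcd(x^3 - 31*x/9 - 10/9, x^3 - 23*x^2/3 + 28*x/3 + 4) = x^2 - 5*x/3 - 2/3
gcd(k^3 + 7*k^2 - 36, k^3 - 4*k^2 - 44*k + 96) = k^2 + 4*k - 12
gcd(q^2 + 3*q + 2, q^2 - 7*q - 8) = q + 1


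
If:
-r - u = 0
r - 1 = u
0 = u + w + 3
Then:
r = 1/2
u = -1/2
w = -5/2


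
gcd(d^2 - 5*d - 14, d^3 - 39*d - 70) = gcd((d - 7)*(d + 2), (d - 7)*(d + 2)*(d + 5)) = d^2 - 5*d - 14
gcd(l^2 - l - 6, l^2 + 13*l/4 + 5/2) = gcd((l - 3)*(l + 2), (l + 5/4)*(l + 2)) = l + 2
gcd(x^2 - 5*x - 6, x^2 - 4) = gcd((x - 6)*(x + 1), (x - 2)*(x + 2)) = 1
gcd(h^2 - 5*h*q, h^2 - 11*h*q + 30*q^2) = -h + 5*q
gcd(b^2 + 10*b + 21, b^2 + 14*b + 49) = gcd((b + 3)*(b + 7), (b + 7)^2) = b + 7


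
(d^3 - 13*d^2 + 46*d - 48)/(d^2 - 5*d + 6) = d - 8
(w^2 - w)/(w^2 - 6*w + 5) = w/(w - 5)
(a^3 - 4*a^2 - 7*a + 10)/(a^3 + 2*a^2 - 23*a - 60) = (a^2 + a - 2)/(a^2 + 7*a + 12)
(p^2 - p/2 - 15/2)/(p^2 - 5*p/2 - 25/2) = (p - 3)/(p - 5)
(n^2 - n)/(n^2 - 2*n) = (n - 1)/(n - 2)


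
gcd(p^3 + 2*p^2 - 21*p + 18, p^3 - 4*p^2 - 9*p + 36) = p - 3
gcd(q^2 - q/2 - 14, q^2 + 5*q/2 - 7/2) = q + 7/2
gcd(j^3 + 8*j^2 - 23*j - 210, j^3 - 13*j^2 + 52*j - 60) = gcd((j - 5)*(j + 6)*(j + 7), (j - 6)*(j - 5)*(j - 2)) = j - 5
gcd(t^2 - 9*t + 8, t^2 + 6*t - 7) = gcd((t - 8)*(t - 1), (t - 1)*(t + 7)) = t - 1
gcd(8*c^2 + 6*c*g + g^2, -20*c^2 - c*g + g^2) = 4*c + g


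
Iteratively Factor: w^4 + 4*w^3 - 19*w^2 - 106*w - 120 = (w - 5)*(w^3 + 9*w^2 + 26*w + 24) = (w - 5)*(w + 3)*(w^2 + 6*w + 8) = (w - 5)*(w + 3)*(w + 4)*(w + 2)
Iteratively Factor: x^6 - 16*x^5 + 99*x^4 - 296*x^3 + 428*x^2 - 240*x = (x)*(x^5 - 16*x^4 + 99*x^3 - 296*x^2 + 428*x - 240) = x*(x - 4)*(x^4 - 12*x^3 + 51*x^2 - 92*x + 60) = x*(x - 4)*(x - 2)*(x^3 - 10*x^2 + 31*x - 30) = x*(x - 4)*(x - 2)^2*(x^2 - 8*x + 15) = x*(x - 5)*(x - 4)*(x - 2)^2*(x - 3)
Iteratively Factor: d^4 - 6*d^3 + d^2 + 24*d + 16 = (d + 1)*(d^3 - 7*d^2 + 8*d + 16) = (d - 4)*(d + 1)*(d^2 - 3*d - 4) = (d - 4)*(d + 1)^2*(d - 4)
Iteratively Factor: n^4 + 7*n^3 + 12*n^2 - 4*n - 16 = (n + 4)*(n^3 + 3*n^2 - 4) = (n + 2)*(n + 4)*(n^2 + n - 2) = (n + 2)^2*(n + 4)*(n - 1)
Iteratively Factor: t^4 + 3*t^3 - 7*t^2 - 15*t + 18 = (t + 3)*(t^3 - 7*t + 6) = (t - 2)*(t + 3)*(t^2 + 2*t - 3) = (t - 2)*(t - 1)*(t + 3)*(t + 3)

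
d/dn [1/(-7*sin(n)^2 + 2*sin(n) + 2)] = 2*(7*sin(n) - 1)*cos(n)/(-7*sin(n)^2 + 2*sin(n) + 2)^2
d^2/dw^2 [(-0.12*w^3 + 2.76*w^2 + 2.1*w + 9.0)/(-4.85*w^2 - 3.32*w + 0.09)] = (-7.16132399999992*w^3 - 1277.658576*w^2 - 875.002068*w - 207.559872)/(114.084125*w^6 + 234.2841*w^5 + 154.024845*w^4 + 27.899288*w^3 - 2.858193*w^2 + 0.080676*w - 0.000729)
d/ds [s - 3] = 1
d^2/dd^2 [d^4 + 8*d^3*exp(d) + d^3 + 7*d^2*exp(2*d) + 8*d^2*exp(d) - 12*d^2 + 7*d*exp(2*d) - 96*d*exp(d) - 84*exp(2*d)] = 8*d^3*exp(d) + 28*d^2*exp(2*d) + 56*d^2*exp(d) + 12*d^2 + 84*d*exp(2*d) - 16*d*exp(d) + 6*d - 294*exp(2*d) - 176*exp(d) - 24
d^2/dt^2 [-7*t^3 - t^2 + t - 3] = -42*t - 2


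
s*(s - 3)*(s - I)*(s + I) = s^4 - 3*s^3 + s^2 - 3*s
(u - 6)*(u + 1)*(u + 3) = u^3 - 2*u^2 - 21*u - 18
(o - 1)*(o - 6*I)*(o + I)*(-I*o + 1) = -I*o^4 - 4*o^3 + I*o^3 + 4*o^2 - 11*I*o^2 + 6*o + 11*I*o - 6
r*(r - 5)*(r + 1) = r^3 - 4*r^2 - 5*r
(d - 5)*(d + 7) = d^2 + 2*d - 35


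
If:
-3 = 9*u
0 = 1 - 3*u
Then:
No Solution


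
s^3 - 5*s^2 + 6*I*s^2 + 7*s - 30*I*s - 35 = (s - 5)*(s - I)*(s + 7*I)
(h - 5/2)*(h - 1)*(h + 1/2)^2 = h^4 - 5*h^3/2 - 3*h^2/4 + 13*h/8 + 5/8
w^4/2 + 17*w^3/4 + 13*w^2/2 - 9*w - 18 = (w/2 + 1)*(w - 3/2)*(w + 2)*(w + 6)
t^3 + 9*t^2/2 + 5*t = t*(t + 2)*(t + 5/2)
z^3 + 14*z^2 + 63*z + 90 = (z + 3)*(z + 5)*(z + 6)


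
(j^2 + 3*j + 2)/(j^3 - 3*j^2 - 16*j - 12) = 1/(j - 6)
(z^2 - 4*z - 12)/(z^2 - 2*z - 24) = (z + 2)/(z + 4)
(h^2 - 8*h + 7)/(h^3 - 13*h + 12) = (h - 7)/(h^2 + h - 12)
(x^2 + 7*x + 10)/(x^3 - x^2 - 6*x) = (x + 5)/(x*(x - 3))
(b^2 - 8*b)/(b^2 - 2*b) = (b - 8)/(b - 2)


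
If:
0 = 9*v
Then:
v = 0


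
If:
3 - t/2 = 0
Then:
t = 6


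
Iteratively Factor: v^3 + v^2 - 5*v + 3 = (v + 3)*(v^2 - 2*v + 1) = (v - 1)*(v + 3)*(v - 1)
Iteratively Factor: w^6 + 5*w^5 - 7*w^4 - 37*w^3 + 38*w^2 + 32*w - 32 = (w + 1)*(w^5 + 4*w^4 - 11*w^3 - 26*w^2 + 64*w - 32) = (w - 1)*(w + 1)*(w^4 + 5*w^3 - 6*w^2 - 32*w + 32) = (w - 1)*(w + 1)*(w + 4)*(w^3 + w^2 - 10*w + 8) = (w - 2)*(w - 1)*(w + 1)*(w + 4)*(w^2 + 3*w - 4) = (w - 2)*(w - 1)*(w + 1)*(w + 4)^2*(w - 1)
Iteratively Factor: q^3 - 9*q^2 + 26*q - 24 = (q - 2)*(q^2 - 7*q + 12) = (q - 4)*(q - 2)*(q - 3)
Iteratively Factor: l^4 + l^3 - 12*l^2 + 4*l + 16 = (l - 2)*(l^3 + 3*l^2 - 6*l - 8) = (l - 2)*(l + 1)*(l^2 + 2*l - 8) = (l - 2)^2*(l + 1)*(l + 4)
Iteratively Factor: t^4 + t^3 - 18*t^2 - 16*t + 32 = (t + 2)*(t^3 - t^2 - 16*t + 16) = (t - 1)*(t + 2)*(t^2 - 16) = (t - 1)*(t + 2)*(t + 4)*(t - 4)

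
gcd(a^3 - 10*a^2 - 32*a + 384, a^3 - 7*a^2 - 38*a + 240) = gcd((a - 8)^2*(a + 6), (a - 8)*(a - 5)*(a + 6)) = a^2 - 2*a - 48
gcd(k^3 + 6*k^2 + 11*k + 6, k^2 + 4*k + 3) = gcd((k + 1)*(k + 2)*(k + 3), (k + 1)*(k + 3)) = k^2 + 4*k + 3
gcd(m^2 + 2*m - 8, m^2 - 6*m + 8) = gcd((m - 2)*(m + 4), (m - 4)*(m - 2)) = m - 2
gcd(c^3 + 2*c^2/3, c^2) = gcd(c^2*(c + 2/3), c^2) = c^2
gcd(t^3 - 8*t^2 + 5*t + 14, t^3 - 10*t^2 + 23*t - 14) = t^2 - 9*t + 14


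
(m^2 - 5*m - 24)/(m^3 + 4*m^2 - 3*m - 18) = (m - 8)/(m^2 + m - 6)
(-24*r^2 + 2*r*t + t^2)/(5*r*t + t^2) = (-24*r^2 + 2*r*t + t^2)/(t*(5*r + t))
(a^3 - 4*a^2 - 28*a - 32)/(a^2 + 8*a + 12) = (a^2 - 6*a - 16)/(a + 6)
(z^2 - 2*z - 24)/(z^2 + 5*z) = (z^2 - 2*z - 24)/(z*(z + 5))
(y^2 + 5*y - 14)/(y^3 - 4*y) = (y + 7)/(y*(y + 2))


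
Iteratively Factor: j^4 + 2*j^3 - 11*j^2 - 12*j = (j + 1)*(j^3 + j^2 - 12*j) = (j + 1)*(j + 4)*(j^2 - 3*j) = (j - 3)*(j + 1)*(j + 4)*(j)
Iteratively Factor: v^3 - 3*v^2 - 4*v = (v)*(v^2 - 3*v - 4) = v*(v - 4)*(v + 1)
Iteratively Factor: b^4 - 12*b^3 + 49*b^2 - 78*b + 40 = (b - 2)*(b^3 - 10*b^2 + 29*b - 20) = (b - 5)*(b - 2)*(b^2 - 5*b + 4) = (b - 5)*(b - 2)*(b - 1)*(b - 4)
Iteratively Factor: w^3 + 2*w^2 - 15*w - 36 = (w + 3)*(w^2 - w - 12) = (w - 4)*(w + 3)*(w + 3)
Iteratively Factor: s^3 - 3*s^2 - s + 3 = (s + 1)*(s^2 - 4*s + 3) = (s - 1)*(s + 1)*(s - 3)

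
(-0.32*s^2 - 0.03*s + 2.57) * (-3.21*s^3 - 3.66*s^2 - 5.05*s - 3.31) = 1.0272*s^5 + 1.2675*s^4 - 6.5239*s^3 - 8.1955*s^2 - 12.8792*s - 8.5067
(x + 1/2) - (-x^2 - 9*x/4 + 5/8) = x^2 + 13*x/4 - 1/8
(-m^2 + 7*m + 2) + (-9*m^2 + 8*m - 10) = -10*m^2 + 15*m - 8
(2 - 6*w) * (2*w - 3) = -12*w^2 + 22*w - 6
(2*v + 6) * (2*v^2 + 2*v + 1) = 4*v^3 + 16*v^2 + 14*v + 6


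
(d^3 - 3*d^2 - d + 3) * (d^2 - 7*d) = d^5 - 10*d^4 + 20*d^3 + 10*d^2 - 21*d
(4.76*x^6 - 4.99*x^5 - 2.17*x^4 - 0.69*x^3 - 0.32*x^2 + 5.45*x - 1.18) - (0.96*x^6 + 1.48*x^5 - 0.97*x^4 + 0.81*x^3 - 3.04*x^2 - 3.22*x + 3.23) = 3.8*x^6 - 6.47*x^5 - 1.2*x^4 - 1.5*x^3 + 2.72*x^2 + 8.67*x - 4.41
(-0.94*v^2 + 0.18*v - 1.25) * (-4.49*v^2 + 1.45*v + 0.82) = 4.2206*v^4 - 2.1712*v^3 + 5.1027*v^2 - 1.6649*v - 1.025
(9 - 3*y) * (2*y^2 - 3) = -6*y^3 + 18*y^2 + 9*y - 27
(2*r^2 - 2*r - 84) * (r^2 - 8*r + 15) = 2*r^4 - 18*r^3 - 38*r^2 + 642*r - 1260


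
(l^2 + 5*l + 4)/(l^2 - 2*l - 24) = (l + 1)/(l - 6)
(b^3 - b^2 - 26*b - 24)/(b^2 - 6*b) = b + 5 + 4/b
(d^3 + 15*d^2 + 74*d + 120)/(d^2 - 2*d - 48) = (d^2 + 9*d + 20)/(d - 8)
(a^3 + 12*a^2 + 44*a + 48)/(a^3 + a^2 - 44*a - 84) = (a + 4)/(a - 7)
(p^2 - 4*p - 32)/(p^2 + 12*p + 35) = (p^2 - 4*p - 32)/(p^2 + 12*p + 35)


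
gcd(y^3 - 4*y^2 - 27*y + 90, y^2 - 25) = y + 5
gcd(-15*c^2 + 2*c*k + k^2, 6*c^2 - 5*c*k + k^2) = 3*c - k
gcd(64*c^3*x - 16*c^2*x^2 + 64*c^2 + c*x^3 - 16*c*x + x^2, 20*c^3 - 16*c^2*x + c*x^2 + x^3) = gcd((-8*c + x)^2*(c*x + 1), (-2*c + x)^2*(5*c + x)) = 1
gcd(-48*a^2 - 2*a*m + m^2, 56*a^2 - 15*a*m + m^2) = 8*a - m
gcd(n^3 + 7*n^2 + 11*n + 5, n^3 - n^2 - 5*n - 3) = n^2 + 2*n + 1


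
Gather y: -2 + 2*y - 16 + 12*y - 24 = 14*y - 42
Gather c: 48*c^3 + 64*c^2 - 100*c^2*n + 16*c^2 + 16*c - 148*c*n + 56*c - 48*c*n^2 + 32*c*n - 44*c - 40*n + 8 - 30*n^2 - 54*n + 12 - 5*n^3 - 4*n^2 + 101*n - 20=48*c^3 + c^2*(80 - 100*n) + c*(-48*n^2 - 116*n + 28) - 5*n^3 - 34*n^2 + 7*n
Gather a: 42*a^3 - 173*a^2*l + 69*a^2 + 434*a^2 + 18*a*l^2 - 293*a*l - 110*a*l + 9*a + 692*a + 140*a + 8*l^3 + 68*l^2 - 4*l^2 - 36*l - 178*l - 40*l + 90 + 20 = 42*a^3 + a^2*(503 - 173*l) + a*(18*l^2 - 403*l + 841) + 8*l^3 + 64*l^2 - 254*l + 110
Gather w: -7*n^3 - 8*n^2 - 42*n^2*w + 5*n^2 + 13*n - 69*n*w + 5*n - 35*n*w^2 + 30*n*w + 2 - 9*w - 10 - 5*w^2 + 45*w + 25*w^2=-7*n^3 - 3*n^2 + 18*n + w^2*(20 - 35*n) + w*(-42*n^2 - 39*n + 36) - 8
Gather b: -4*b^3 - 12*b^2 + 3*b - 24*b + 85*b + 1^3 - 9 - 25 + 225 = -4*b^3 - 12*b^2 + 64*b + 192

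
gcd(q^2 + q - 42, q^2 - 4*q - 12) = q - 6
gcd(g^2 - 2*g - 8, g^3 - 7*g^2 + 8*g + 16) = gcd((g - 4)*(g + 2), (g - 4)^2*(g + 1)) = g - 4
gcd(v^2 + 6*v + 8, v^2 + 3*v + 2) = v + 2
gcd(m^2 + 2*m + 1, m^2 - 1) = m + 1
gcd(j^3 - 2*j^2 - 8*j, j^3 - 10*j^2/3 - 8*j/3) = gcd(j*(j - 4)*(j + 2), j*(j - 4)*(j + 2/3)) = j^2 - 4*j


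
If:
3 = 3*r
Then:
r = 1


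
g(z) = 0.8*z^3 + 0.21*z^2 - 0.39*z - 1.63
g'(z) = 2.4*z^2 + 0.42*z - 0.39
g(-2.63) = -13.70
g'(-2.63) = 15.11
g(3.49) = 33.57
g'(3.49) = 30.31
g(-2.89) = -18.06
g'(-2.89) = 18.44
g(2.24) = 7.54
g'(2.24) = 12.59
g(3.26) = 27.05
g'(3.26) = 26.49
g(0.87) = -1.28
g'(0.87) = 1.79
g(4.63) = 80.47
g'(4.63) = 53.00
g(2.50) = 11.21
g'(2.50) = 15.66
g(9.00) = 595.07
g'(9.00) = 197.79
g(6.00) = 176.39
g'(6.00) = 88.53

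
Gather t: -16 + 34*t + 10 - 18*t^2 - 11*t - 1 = -18*t^2 + 23*t - 7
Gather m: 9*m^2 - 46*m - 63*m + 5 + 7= 9*m^2 - 109*m + 12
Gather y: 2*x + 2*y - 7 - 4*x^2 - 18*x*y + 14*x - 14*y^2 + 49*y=-4*x^2 + 16*x - 14*y^2 + y*(51 - 18*x) - 7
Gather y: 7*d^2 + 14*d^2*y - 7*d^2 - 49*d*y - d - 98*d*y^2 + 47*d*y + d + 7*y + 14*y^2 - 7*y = y^2*(14 - 98*d) + y*(14*d^2 - 2*d)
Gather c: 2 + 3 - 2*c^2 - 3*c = -2*c^2 - 3*c + 5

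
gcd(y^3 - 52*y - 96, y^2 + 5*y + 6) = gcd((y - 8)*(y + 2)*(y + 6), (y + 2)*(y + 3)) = y + 2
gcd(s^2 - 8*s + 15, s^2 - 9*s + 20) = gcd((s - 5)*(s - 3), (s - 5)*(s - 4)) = s - 5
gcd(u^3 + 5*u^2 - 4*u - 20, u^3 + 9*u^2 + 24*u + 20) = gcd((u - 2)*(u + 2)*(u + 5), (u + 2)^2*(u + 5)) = u^2 + 7*u + 10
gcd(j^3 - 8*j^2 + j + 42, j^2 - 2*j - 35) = j - 7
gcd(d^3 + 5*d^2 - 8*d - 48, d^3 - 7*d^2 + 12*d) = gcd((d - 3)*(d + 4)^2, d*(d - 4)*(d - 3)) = d - 3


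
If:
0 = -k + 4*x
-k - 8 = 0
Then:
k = -8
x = -2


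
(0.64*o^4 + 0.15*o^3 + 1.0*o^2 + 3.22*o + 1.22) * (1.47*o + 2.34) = 0.9408*o^5 + 1.7181*o^4 + 1.821*o^3 + 7.0734*o^2 + 9.3282*o + 2.8548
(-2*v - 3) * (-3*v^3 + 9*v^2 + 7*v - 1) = 6*v^4 - 9*v^3 - 41*v^2 - 19*v + 3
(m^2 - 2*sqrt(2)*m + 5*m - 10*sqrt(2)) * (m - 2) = m^3 - 2*sqrt(2)*m^2 + 3*m^2 - 10*m - 6*sqrt(2)*m + 20*sqrt(2)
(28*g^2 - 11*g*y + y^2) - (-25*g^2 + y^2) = 53*g^2 - 11*g*y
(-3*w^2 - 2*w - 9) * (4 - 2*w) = 6*w^3 - 8*w^2 + 10*w - 36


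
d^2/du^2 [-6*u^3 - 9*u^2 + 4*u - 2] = -36*u - 18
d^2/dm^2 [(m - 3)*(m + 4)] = 2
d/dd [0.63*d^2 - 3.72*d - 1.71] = 1.26*d - 3.72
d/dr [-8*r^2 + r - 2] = 1 - 16*r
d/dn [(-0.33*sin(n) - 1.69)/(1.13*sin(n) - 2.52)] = 2.7413*cos(n)/(1.13*sin(n) - 2.52)^2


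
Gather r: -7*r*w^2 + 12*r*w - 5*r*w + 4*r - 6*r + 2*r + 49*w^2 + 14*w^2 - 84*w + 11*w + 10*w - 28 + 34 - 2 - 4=r*(-7*w^2 + 7*w) + 63*w^2 - 63*w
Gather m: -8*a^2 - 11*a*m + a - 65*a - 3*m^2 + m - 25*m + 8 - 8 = -8*a^2 - 64*a - 3*m^2 + m*(-11*a - 24)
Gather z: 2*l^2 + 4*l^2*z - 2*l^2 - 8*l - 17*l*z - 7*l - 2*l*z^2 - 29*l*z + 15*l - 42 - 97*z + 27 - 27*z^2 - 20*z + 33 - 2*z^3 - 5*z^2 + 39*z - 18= -2*z^3 + z^2*(-2*l - 32) + z*(4*l^2 - 46*l - 78)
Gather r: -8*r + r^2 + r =r^2 - 7*r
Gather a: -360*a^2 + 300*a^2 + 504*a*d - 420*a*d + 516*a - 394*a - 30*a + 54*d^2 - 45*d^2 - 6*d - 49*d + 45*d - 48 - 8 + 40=-60*a^2 + a*(84*d + 92) + 9*d^2 - 10*d - 16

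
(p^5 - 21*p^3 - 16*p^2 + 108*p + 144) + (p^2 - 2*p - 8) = p^5 - 21*p^3 - 15*p^2 + 106*p + 136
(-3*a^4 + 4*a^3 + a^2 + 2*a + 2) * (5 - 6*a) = 18*a^5 - 39*a^4 + 14*a^3 - 7*a^2 - 2*a + 10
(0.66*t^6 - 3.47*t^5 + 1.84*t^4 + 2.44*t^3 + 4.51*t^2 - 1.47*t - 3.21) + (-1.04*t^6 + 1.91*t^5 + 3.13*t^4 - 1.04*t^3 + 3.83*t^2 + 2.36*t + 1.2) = -0.38*t^6 - 1.56*t^5 + 4.97*t^4 + 1.4*t^3 + 8.34*t^2 + 0.89*t - 2.01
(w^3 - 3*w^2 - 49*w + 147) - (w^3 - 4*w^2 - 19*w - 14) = w^2 - 30*w + 161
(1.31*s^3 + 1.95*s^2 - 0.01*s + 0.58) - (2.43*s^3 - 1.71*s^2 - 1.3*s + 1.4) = -1.12*s^3 + 3.66*s^2 + 1.29*s - 0.82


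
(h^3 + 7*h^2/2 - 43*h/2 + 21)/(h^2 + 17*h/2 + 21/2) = (2*h^2 - 7*h + 6)/(2*h + 3)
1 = 1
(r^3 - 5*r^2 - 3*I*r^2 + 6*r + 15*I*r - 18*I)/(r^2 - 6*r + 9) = (r^2 - r*(2 + 3*I) + 6*I)/(r - 3)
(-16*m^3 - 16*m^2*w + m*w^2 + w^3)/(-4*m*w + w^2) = 4*m^2/w + 5*m + w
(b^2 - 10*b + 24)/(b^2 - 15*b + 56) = (b^2 - 10*b + 24)/(b^2 - 15*b + 56)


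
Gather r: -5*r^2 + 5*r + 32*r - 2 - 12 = -5*r^2 + 37*r - 14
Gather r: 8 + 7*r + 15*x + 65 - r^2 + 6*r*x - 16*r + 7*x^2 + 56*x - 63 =-r^2 + r*(6*x - 9) + 7*x^2 + 71*x + 10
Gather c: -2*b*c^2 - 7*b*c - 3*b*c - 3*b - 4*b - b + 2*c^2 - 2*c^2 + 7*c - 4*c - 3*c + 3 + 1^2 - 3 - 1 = -2*b*c^2 - 10*b*c - 8*b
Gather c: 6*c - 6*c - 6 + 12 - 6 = 0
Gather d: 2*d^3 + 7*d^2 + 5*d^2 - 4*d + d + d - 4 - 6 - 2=2*d^3 + 12*d^2 - 2*d - 12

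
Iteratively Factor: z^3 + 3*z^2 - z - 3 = (z - 1)*(z^2 + 4*z + 3) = (z - 1)*(z + 1)*(z + 3)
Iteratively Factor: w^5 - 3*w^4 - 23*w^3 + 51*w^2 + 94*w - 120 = (w - 3)*(w^4 - 23*w^2 - 18*w + 40) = (w - 3)*(w - 1)*(w^3 + w^2 - 22*w - 40) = (w - 3)*(w - 1)*(w + 2)*(w^2 - w - 20) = (w - 5)*(w - 3)*(w - 1)*(w + 2)*(w + 4)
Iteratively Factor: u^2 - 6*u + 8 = (u - 2)*(u - 4)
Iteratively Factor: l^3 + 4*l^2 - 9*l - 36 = (l - 3)*(l^2 + 7*l + 12) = (l - 3)*(l + 4)*(l + 3)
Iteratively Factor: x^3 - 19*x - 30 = (x + 3)*(x^2 - 3*x - 10) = (x + 2)*(x + 3)*(x - 5)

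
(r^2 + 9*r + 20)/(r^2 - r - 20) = (r + 5)/(r - 5)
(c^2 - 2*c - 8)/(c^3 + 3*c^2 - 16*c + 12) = (c^2 - 2*c - 8)/(c^3 + 3*c^2 - 16*c + 12)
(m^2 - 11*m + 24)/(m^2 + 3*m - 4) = (m^2 - 11*m + 24)/(m^2 + 3*m - 4)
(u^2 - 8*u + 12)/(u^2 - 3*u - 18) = (u - 2)/(u + 3)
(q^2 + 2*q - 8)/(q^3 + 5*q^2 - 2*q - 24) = 1/(q + 3)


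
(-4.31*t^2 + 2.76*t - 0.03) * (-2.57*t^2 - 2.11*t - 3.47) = 11.0767*t^4 + 2.0009*t^3 + 9.2092*t^2 - 9.5139*t + 0.1041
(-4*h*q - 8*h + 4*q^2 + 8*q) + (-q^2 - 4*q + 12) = -4*h*q - 8*h + 3*q^2 + 4*q + 12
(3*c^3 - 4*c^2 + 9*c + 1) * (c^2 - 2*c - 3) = 3*c^5 - 10*c^4 + 8*c^3 - 5*c^2 - 29*c - 3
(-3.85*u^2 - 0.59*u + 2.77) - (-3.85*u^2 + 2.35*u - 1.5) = 4.27 - 2.94*u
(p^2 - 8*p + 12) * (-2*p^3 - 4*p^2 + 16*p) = -2*p^5 + 12*p^4 + 24*p^3 - 176*p^2 + 192*p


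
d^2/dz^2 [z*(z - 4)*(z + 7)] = 6*z + 6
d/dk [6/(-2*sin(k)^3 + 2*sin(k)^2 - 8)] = 3*(3*sin(k) - 2)*sin(k)*cos(k)/(sin(k)^3 - sin(k)^2 + 4)^2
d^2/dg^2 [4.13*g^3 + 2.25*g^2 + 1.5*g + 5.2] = 24.78*g + 4.5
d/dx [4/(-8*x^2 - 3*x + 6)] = 4*(16*x + 3)/(8*x^2 + 3*x - 6)^2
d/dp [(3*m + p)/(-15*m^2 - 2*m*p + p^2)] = -1/(25*m^2 - 10*m*p + p^2)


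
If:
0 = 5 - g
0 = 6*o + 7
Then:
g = 5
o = -7/6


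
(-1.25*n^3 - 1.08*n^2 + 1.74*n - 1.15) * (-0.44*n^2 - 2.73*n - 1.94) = 0.55*n^5 + 3.8877*n^4 + 4.6078*n^3 - 2.149*n^2 - 0.2361*n + 2.231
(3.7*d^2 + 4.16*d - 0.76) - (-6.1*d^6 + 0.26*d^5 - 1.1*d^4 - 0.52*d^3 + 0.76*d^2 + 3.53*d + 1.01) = 6.1*d^6 - 0.26*d^5 + 1.1*d^4 + 0.52*d^3 + 2.94*d^2 + 0.63*d - 1.77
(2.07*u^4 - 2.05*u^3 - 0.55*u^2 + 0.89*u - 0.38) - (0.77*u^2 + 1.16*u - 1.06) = 2.07*u^4 - 2.05*u^3 - 1.32*u^2 - 0.27*u + 0.68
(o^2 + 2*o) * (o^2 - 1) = o^4 + 2*o^3 - o^2 - 2*o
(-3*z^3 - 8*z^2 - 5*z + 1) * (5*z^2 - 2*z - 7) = -15*z^5 - 34*z^4 + 12*z^3 + 71*z^2 + 33*z - 7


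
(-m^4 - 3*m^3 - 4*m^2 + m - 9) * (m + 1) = -m^5 - 4*m^4 - 7*m^3 - 3*m^2 - 8*m - 9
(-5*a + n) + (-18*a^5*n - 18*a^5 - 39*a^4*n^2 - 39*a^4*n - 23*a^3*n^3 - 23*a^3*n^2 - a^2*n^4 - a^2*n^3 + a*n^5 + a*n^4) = -18*a^5*n - 18*a^5 - 39*a^4*n^2 - 39*a^4*n - 23*a^3*n^3 - 23*a^3*n^2 - a^2*n^4 - a^2*n^3 + a*n^5 + a*n^4 - 5*a + n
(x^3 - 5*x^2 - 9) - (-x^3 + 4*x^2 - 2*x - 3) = 2*x^3 - 9*x^2 + 2*x - 6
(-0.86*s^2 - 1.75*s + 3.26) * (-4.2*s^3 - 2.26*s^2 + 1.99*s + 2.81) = 3.612*s^5 + 9.2936*s^4 - 11.4484*s^3 - 13.2667*s^2 + 1.5699*s + 9.1606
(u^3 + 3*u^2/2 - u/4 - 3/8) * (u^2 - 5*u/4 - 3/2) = u^5 + u^4/4 - 29*u^3/8 - 37*u^2/16 + 27*u/32 + 9/16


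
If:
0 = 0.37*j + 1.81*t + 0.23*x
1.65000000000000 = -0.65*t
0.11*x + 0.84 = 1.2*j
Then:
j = 2.21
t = -2.54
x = 16.43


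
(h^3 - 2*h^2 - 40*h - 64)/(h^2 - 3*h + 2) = (h^3 - 2*h^2 - 40*h - 64)/(h^2 - 3*h + 2)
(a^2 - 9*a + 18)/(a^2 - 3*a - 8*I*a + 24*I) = (a - 6)/(a - 8*I)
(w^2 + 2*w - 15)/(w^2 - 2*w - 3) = (w + 5)/(w + 1)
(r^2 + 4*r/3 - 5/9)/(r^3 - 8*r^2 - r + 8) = (r^2 + 4*r/3 - 5/9)/(r^3 - 8*r^2 - r + 8)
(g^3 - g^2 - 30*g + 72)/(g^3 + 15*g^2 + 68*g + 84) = (g^2 - 7*g + 12)/(g^2 + 9*g + 14)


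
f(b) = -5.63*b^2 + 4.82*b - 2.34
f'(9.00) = -96.52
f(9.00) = -414.99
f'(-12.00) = 139.94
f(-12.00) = -870.90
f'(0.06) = 4.14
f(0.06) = -2.07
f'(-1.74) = 24.41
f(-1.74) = -27.77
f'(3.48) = -34.36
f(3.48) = -53.75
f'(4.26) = -43.15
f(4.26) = -83.98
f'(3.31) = -32.45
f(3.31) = -48.07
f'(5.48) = -56.88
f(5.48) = -145.00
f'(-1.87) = 25.88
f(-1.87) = -31.04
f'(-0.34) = 8.65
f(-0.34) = -4.63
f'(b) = 4.82 - 11.26*b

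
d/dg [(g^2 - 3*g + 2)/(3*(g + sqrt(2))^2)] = (-2*g^2 + 6*g + (g + sqrt(2))*(2*g - 3) - 4)/(3*(g + sqrt(2))^3)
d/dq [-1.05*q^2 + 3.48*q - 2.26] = 3.48 - 2.1*q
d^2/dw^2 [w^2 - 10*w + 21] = 2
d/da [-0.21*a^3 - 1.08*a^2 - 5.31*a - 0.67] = -0.63*a^2 - 2.16*a - 5.31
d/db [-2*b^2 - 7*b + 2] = -4*b - 7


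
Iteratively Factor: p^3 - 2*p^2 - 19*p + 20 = (p - 5)*(p^2 + 3*p - 4) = (p - 5)*(p - 1)*(p + 4)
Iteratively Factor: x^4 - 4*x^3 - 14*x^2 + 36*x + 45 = (x - 3)*(x^3 - x^2 - 17*x - 15) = (x - 5)*(x - 3)*(x^2 + 4*x + 3) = (x - 5)*(x - 3)*(x + 3)*(x + 1)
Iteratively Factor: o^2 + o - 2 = (o + 2)*(o - 1)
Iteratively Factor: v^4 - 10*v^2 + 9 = (v + 1)*(v^3 - v^2 - 9*v + 9) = (v + 1)*(v + 3)*(v^2 - 4*v + 3) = (v - 1)*(v + 1)*(v + 3)*(v - 3)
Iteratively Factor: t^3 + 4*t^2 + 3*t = (t)*(t^2 + 4*t + 3) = t*(t + 3)*(t + 1)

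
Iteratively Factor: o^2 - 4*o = (o)*(o - 4)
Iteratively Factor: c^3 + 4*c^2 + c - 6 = (c + 2)*(c^2 + 2*c - 3) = (c + 2)*(c + 3)*(c - 1)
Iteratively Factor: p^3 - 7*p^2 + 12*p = (p - 3)*(p^2 - 4*p) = p*(p - 3)*(p - 4)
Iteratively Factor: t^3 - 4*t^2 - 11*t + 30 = (t + 3)*(t^2 - 7*t + 10) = (t - 5)*(t + 3)*(t - 2)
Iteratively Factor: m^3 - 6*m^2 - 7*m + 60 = (m - 5)*(m^2 - m - 12) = (m - 5)*(m + 3)*(m - 4)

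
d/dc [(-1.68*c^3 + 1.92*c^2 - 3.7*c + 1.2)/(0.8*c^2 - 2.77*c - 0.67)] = (-1.344*c^4 + 9.3072*c^3 + 1.0184*c^2 - 4.4928*c + 5.803)/(0.64*c^4 - 4.432*c^3 + 6.6009*c^2 + 3.7118*c + 0.4489)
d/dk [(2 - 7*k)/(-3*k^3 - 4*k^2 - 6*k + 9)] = (-42*k^3 - 10*k^2 + 16*k - 51)/(9*k^6 + 24*k^5 + 52*k^4 - 6*k^3 - 36*k^2 - 108*k + 81)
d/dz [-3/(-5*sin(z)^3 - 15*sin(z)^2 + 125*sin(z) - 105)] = 3*(-3*sin(z)^2 - 6*sin(z) + 25)*cos(z)/(5*(sin(z)^3 + 3*sin(z)^2 - 25*sin(z) + 21)^2)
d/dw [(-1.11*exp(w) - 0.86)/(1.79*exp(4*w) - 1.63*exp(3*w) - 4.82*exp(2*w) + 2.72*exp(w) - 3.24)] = (5.9607*exp(4*w) + 2.539*exp(3*w) - 9.5556*exp(2*w) - 8.2904*exp(w) + 5.9356)*exp(w)/(3.2041*exp(8*w) - 5.8354*exp(7*w) - 14.5987*exp(6*w) + 25.4508*exp(5*w) + 2.766*exp(4*w) - 15.6584*exp(3*w) + 38.632*exp(2*w) - 17.6256*exp(w) + 10.4976)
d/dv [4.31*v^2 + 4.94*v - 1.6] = 8.62*v + 4.94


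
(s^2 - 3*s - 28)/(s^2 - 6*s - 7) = (s + 4)/(s + 1)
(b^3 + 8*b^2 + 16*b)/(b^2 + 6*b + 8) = b*(b + 4)/(b + 2)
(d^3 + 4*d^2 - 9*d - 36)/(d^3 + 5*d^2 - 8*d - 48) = (d + 3)/(d + 4)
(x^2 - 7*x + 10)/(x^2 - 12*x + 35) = (x - 2)/(x - 7)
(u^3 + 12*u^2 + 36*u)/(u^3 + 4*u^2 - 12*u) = (u + 6)/(u - 2)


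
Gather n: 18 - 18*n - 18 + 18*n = 0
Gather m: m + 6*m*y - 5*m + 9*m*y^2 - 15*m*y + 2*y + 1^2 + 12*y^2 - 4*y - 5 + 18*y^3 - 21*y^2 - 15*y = m*(9*y^2 - 9*y - 4) + 18*y^3 - 9*y^2 - 17*y - 4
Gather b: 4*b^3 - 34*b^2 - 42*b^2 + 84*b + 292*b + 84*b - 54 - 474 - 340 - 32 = 4*b^3 - 76*b^2 + 460*b - 900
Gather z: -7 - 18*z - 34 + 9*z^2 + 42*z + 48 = 9*z^2 + 24*z + 7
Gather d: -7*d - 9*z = -7*d - 9*z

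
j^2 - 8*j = j*(j - 8)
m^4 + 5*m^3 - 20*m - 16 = (m - 2)*(m + 1)*(m + 2)*(m + 4)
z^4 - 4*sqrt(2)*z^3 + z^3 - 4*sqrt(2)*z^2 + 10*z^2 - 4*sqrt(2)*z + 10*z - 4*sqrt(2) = (z + 1)*(z - 2*sqrt(2))*(z - sqrt(2))^2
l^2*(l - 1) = l^3 - l^2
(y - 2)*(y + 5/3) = y^2 - y/3 - 10/3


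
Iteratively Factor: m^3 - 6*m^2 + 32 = (m - 4)*(m^2 - 2*m - 8) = (m - 4)*(m + 2)*(m - 4)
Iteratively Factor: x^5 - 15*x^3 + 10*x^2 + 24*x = (x + 1)*(x^4 - x^3 - 14*x^2 + 24*x) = (x - 2)*(x + 1)*(x^3 + x^2 - 12*x) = x*(x - 2)*(x + 1)*(x^2 + x - 12) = x*(x - 2)*(x + 1)*(x + 4)*(x - 3)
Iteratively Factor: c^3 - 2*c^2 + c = (c - 1)*(c^2 - c) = c*(c - 1)*(c - 1)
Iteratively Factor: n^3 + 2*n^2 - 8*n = (n - 2)*(n^2 + 4*n) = (n - 2)*(n + 4)*(n)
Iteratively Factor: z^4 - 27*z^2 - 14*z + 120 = (z + 4)*(z^3 - 4*z^2 - 11*z + 30) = (z - 5)*(z + 4)*(z^2 + z - 6) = (z - 5)*(z - 2)*(z + 4)*(z + 3)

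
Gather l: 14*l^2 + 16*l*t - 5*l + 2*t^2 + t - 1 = 14*l^2 + l*(16*t - 5) + 2*t^2 + t - 1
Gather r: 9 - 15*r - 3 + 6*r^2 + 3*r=6*r^2 - 12*r + 6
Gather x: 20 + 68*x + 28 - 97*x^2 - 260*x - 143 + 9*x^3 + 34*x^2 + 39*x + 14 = 9*x^3 - 63*x^2 - 153*x - 81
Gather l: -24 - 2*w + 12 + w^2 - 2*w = w^2 - 4*w - 12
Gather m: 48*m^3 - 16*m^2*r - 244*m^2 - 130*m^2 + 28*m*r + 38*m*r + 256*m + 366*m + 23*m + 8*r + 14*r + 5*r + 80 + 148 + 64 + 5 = 48*m^3 + m^2*(-16*r - 374) + m*(66*r + 645) + 27*r + 297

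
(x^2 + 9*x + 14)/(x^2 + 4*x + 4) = (x + 7)/(x + 2)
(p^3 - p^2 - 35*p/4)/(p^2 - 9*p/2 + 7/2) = p*(2*p + 5)/(2*(p - 1))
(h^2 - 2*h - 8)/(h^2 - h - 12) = (h + 2)/(h + 3)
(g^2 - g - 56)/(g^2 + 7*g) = (g - 8)/g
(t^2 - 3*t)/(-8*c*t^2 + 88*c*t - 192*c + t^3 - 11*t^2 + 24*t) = t/(-8*c*t + 64*c + t^2 - 8*t)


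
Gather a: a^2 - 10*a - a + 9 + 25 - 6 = a^2 - 11*a + 28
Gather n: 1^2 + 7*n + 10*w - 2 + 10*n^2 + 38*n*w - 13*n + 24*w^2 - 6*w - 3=10*n^2 + n*(38*w - 6) + 24*w^2 + 4*w - 4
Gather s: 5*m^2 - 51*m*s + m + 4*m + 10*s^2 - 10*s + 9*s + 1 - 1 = 5*m^2 + 5*m + 10*s^2 + s*(-51*m - 1)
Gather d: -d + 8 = 8 - d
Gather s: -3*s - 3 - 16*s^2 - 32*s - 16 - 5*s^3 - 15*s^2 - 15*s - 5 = -5*s^3 - 31*s^2 - 50*s - 24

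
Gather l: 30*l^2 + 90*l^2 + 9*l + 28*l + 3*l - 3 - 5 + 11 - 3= 120*l^2 + 40*l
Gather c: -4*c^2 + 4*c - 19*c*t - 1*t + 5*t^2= -4*c^2 + c*(4 - 19*t) + 5*t^2 - t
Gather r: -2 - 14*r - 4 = -14*r - 6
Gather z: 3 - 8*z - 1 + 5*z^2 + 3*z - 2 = 5*z^2 - 5*z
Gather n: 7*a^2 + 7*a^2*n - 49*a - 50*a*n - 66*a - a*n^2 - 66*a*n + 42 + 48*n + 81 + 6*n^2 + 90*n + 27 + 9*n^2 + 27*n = 7*a^2 - 115*a + n^2*(15 - a) + n*(7*a^2 - 116*a + 165) + 150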